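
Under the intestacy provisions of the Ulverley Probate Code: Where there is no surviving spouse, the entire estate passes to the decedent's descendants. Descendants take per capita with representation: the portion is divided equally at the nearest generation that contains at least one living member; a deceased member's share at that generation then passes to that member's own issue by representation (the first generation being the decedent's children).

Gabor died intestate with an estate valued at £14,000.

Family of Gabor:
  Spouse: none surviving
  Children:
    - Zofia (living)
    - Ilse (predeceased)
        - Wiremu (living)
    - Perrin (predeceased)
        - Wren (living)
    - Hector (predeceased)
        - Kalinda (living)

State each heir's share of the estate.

Zofia: £3,500; Wiremu: £3,500; Wren: £3,500; Kalinda: £3,500

The entire £14,000 passes to the descendants.
That amount (£14,000) is divided into 4 shares of £3,500: Zofia takes £3,500; Ilse's £3,500 share passes to Ilse's issue; Perrin's £3,500 share passes to Perrin's issue; Hector's £3,500 share passes to Hector's issue.
Ilse's share (£3,500) passes entirely to Wiremu.
Perrin's share (£3,500) passes entirely to Wren.
Hector's share (£3,500) passes entirely to Kalinda.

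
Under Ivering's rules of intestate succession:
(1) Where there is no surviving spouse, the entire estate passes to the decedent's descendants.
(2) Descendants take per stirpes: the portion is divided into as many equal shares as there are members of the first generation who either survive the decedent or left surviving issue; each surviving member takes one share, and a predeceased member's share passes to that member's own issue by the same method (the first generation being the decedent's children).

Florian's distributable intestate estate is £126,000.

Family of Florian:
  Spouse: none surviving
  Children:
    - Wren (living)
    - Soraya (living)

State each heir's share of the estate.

Wren: £63,000; Soraya: £63,000

The entire £126,000 passes to the descendants.
That amount (£126,000) is divided into 2 shares of £63,000: Wren and Soraya each take £63,000.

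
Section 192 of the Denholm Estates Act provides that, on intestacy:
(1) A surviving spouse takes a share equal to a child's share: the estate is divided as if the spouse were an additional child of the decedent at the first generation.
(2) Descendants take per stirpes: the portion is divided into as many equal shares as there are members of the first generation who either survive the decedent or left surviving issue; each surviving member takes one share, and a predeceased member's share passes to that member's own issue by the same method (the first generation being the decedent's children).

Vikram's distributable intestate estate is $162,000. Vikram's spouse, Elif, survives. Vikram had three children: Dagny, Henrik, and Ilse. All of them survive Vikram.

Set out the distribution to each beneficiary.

Elif: $40,500; Dagny: $40,500; Henrik: $40,500; Ilse: $40,500

The spouse counts as an additional share at the children's level, so there are 4 primary shares of $40,500. Elif takes one such share ($40,500).
The children's combined portion ($121,500) is divided into 3 shares of $40,500: Dagny, Henrik, and Ilse each take $40,500.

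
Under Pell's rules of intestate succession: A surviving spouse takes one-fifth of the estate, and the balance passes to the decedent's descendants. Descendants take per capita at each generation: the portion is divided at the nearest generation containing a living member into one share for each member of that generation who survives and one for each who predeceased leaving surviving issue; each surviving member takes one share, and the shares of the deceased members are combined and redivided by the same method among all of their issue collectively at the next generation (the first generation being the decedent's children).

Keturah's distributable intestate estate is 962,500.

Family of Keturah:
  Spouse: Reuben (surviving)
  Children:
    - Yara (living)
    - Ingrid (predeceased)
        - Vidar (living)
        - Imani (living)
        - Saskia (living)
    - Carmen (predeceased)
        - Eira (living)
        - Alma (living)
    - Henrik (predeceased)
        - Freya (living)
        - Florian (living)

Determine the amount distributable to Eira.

Reuben takes one-fifth of 962,500 = 192,500. The remaining 770,000 passes to the descendants.
The descendants' portion (770,000) is divided at the children's generation into 4 shares of 192,500. Yara takes 192,500. The 3 shares of the deceased (Ingrid, Carmen, and Henrik) are combined into a pool of 577,500.
That pool (577,500) is divided at the grandchildren's generation equally among Vidar, Imani, Saskia, Eira, Alma, Freya, and Florian: 82,500 each.

Eira receives 82,500.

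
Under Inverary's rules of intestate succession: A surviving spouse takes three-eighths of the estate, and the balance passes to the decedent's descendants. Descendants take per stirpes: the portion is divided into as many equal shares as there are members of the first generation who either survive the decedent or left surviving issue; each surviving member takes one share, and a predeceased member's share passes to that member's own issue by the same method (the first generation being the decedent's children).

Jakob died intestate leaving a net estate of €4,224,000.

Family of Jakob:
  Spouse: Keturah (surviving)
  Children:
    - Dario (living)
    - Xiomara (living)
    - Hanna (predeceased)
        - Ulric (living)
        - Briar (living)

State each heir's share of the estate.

Keturah takes three-eighths of €4,224,000 = €1,584,000. The remaining €2,640,000 passes to the descendants.
The descendants' portion (€2,640,000) is divided into 3 shares of €880,000: Dario and Xiomara each take €880,000; Hanna's €880,000 share passes to Hanna's issue.
Hanna's share (€880,000) is divided into 2 shares of €440,000: Ulric and Briar each take €440,000.

Keturah: €1,584,000; Dario: €880,000; Xiomara: €880,000; Ulric: €440,000; Briar: €440,000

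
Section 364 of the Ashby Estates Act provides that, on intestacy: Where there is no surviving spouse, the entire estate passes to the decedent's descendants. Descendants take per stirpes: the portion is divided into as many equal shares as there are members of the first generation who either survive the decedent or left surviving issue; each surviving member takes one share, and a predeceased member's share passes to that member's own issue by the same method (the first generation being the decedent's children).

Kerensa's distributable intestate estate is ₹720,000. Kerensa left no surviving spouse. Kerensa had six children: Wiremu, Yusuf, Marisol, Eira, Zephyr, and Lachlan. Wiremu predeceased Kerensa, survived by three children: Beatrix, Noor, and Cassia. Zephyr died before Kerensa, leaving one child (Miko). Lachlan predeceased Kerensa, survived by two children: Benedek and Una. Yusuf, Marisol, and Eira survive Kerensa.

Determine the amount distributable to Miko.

Miko receives ₹120,000.

The entire ₹720,000 passes to the descendants.
That amount (₹720,000) is divided into 6 shares of ₹120,000: Yusuf, Marisol, and Eira each take ₹120,000; Wiremu's ₹120,000 share passes to Wiremu's issue; Zephyr's ₹120,000 share passes to Zephyr's issue; Lachlan's ₹120,000 share passes to Lachlan's issue.
Wiremu's share (₹120,000) is divided into 3 shares of ₹40,000: Beatrix, Noor, and Cassia each take ₹40,000.
Zephyr's share (₹120,000) passes entirely to Miko.
Lachlan's share (₹120,000) is divided into 2 shares of ₹60,000: Benedek and Una each take ₹60,000.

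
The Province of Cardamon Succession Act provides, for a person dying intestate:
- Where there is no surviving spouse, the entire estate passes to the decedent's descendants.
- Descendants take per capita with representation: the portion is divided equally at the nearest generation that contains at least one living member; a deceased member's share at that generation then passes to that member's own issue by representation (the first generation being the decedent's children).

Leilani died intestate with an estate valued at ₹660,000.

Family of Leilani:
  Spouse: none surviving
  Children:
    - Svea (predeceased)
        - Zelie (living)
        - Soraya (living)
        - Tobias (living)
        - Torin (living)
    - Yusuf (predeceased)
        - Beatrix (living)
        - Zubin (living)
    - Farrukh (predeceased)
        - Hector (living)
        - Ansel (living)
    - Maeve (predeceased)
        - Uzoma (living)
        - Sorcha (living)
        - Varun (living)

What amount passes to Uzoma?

Uzoma receives ₹60,000.

The entire ₹660,000 passes to the descendants.
No child survives, so the initial division is made at the grandchildren's generation.
That amount (₹660,000) is divided into 11 shares of ₹60,000: Zelie, Soraya, Tobias, Torin, Beatrix, Zubin, Hector, Ansel, Uzoma, Sorcha, and Varun each take ₹60,000.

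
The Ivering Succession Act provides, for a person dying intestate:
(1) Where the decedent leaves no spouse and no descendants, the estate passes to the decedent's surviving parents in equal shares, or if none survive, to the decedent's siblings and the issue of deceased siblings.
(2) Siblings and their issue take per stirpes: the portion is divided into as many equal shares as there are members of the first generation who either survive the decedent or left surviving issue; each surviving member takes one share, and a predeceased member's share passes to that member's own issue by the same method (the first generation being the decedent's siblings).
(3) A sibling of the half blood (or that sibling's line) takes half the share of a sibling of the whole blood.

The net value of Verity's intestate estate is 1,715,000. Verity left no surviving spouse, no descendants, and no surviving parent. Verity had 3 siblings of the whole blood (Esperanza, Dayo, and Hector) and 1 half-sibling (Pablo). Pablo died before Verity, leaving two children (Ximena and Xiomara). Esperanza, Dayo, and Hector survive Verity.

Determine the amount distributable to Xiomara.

Xiomara receives 122,500.

The entire 1,715,000 passes to the siblings and their issue.
Counting each half-blood sibling's line as half a unit, there are 7/2 units in 1,715,000, so one unit is 490,000. Whole-blood lines (Esperanza, Dayo, and Hector) take 490,000 each; half-blood lines (Pablo) take 245,000 each.
Pablo's share (245,000) is divided into 2 shares of 122,500: Ximena and Xiomara each take 122,500.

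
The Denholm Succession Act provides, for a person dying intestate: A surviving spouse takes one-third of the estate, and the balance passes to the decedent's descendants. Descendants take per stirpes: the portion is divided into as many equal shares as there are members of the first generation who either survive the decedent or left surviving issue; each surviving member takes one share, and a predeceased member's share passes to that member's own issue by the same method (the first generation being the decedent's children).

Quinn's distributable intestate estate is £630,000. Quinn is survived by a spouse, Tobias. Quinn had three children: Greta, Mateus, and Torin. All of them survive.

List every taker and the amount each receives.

Tobias takes one-third of £630,000 = £210,000. The remaining £420,000 passes to the descendants.
The descendants' portion (£420,000) is divided into 3 shares of £140,000: Greta, Mateus, and Torin each take £140,000.

Tobias: £210,000; Greta: £140,000; Mateus: £140,000; Torin: £140,000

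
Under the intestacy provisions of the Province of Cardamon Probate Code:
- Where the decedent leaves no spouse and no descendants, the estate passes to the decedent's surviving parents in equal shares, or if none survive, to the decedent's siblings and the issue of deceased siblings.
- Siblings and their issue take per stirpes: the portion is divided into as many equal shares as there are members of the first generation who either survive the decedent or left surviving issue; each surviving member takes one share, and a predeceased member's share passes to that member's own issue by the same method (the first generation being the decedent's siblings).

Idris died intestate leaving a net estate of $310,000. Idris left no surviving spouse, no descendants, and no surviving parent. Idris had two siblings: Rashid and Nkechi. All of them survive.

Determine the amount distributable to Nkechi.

Nkechi receives $155,000.

The entire $310,000 passes to the siblings and their issue.
That amount ($310,000) is divided into 2 shares of $155,000: Rashid and Nkechi each take $155,000.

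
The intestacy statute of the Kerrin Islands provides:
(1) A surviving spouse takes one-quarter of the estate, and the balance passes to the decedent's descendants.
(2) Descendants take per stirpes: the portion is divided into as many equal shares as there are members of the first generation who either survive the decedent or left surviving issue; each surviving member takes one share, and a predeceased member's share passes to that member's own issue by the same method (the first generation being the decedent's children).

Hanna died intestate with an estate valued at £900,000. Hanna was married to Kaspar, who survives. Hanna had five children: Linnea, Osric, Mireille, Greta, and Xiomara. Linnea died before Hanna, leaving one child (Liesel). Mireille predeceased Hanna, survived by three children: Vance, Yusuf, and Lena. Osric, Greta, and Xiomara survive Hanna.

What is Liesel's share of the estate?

Liesel receives £135,000.

Kaspar takes one-quarter of £900,000 = £225,000. The remaining £675,000 passes to the descendants.
The descendants' portion (£675,000) is divided into 5 shares of £135,000: Osric, Greta, and Xiomara each take £135,000; Linnea's £135,000 share passes to Linnea's issue; Mireille's £135,000 share passes to Mireille's issue.
Linnea's share (£135,000) passes entirely to Liesel.
Mireille's share (£135,000) is divided into 3 shares of £45,000: Vance, Yusuf, and Lena each take £45,000.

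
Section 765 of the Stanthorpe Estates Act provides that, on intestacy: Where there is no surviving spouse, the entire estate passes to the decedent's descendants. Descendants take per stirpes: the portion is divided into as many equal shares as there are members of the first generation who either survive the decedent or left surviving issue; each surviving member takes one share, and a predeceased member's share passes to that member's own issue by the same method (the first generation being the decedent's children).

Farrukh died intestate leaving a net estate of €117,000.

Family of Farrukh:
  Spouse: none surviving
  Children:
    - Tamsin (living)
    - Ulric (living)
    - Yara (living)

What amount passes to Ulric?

Ulric receives €39,000.

The entire €117,000 passes to the descendants.
That amount (€117,000) is divided into 3 shares of €39,000: Tamsin, Ulric, and Yara each take €39,000.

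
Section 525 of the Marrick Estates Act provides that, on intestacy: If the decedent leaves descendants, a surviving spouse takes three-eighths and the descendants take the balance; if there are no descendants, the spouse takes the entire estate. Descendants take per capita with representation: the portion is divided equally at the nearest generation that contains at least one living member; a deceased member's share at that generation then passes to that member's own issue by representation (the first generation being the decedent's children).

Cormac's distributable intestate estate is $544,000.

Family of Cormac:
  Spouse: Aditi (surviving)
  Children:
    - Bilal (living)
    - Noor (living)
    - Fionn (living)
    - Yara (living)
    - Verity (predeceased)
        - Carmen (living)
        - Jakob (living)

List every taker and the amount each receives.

Aditi: $204,000; Bilal: $68,000; Noor: $68,000; Fionn: $68,000; Yara: $68,000; Carmen: $34,000; Jakob: $34,000

Aditi takes three-eighths of $544,000 = $204,000. The remaining $340,000 passes to the descendants.
The descendants' portion ($340,000) is divided into 5 shares of $68,000: Bilal, Noor, Fionn, and Yara each take $68,000; Verity's $68,000 share passes to Verity's issue.
Verity's share ($68,000) is divided into 2 shares of $34,000: Carmen and Jakob each take $34,000.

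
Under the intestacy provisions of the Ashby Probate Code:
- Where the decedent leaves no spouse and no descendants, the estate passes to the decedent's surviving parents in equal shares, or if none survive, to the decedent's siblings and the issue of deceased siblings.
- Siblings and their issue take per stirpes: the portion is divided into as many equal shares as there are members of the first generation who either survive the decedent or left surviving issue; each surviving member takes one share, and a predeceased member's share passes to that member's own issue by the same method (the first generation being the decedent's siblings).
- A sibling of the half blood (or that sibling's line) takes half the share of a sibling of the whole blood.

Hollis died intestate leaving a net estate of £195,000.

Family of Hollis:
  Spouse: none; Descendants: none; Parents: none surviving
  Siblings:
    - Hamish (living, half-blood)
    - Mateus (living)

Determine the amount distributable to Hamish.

The entire £195,000 passes to the siblings and their issue.
Counting each half-blood sibling's line as half a unit, there are 3/2 units in £195,000, so one unit is £130,000. Whole-blood lines (Mateus) take £130,000 each; half-blood lines (Hamish) take £65,000 each.

Hamish receives £65,000.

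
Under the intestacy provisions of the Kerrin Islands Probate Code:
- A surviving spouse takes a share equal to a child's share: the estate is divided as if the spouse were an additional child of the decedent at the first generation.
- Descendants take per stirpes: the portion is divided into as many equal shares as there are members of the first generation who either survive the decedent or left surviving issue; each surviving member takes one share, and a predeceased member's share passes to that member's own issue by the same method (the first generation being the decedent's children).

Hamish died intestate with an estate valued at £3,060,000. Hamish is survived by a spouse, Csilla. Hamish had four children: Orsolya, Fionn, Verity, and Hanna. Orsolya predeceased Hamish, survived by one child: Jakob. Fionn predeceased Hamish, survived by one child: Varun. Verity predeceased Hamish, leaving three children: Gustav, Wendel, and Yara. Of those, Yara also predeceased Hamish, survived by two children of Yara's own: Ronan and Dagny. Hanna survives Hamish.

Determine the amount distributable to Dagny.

The spouse counts as an additional share at the children's level, so there are 5 primary shares of £612,000. Csilla takes one such share (£612,000).
The children's combined portion (£2,448,000) is divided into 4 shares of £612,000: Hanna takes £612,000; Orsolya's £612,000 share passes to Orsolya's issue; Fionn's £612,000 share passes to Fionn's issue; Verity's £612,000 share passes to Verity's issue.
Orsolya's share (£612,000) passes entirely to Jakob.
Fionn's share (£612,000) passes entirely to Varun.
Verity's share (£612,000) is divided into 3 shares of £204,000: Gustav and Wendel each take £204,000; Yara's £204,000 share passes to Yara's issue.
Yara's share (£204,000) is divided into 2 shares of £102,000: Ronan and Dagny each take £102,000.

Dagny receives £102,000.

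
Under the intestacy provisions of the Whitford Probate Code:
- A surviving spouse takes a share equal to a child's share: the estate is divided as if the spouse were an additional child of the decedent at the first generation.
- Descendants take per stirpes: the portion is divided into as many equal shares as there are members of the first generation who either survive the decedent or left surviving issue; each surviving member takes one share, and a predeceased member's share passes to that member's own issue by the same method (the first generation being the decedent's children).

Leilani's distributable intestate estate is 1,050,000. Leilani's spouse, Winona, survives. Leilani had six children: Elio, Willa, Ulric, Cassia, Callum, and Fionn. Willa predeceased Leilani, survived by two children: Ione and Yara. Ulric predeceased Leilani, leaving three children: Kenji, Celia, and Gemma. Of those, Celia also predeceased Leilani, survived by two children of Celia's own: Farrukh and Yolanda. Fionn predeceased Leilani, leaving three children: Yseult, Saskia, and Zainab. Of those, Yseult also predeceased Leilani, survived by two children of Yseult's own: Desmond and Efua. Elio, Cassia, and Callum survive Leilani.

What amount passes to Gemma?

Gemma receives 50,000.

The spouse counts as an additional share at the children's level, so there are 7 primary shares of 150,000. Winona takes one such share (150,000).
The children's combined portion (900,000) is divided into 6 shares of 150,000: Elio, Cassia, and Callum each take 150,000; Willa's 150,000 share passes to Willa's issue; Ulric's 150,000 share passes to Ulric's issue; Fionn's 150,000 share passes to Fionn's issue.
Willa's share (150,000) is divided into 2 shares of 75,000: Ione and Yara each take 75,000.
Ulric's share (150,000) is divided into 3 shares of 50,000: Kenji and Gemma each take 50,000; Celia's 50,000 share passes to Celia's issue.
Celia's share (50,000) is divided into 2 shares of 25,000: Farrukh and Yolanda each take 25,000.
Fionn's share (150,000) is divided into 3 shares of 50,000: Saskia and Zainab each take 50,000; Yseult's 50,000 share passes to Yseult's issue.
Yseult's share (50,000) is divided into 2 shares of 25,000: Desmond and Efua each take 25,000.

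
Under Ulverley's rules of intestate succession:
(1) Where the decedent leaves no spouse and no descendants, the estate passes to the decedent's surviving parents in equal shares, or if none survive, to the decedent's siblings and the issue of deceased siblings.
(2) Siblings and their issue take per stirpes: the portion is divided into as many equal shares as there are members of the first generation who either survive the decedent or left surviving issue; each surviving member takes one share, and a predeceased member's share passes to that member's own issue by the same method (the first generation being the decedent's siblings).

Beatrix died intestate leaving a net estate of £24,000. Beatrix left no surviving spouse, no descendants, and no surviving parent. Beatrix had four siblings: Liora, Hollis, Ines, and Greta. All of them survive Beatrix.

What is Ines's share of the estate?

Ines receives £6,000.

The entire £24,000 passes to the siblings and their issue.
That amount (£24,000) is divided into 4 shares of £6,000: Liora, Hollis, Ines, and Greta each take £6,000.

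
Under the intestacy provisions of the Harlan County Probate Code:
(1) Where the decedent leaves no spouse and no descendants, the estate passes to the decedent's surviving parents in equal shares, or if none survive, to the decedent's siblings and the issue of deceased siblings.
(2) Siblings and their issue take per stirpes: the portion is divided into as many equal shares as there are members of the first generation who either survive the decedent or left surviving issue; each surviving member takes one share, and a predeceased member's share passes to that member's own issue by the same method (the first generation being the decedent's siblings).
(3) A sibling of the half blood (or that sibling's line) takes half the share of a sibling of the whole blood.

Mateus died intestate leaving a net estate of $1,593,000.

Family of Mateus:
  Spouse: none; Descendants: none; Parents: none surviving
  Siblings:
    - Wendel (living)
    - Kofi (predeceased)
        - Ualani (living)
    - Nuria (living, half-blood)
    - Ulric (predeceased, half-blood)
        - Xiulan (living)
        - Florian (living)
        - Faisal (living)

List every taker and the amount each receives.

The entire $1,593,000 passes to the siblings and their issue.
Counting each half-blood sibling's line as half a unit, there are 3 units in $1,593,000, so one unit is $531,000. Whole-blood lines (Wendel and Kofi) take $531,000 each; half-blood lines (Nuria and Ulric) take $265,500 each.
Kofi's share ($531,000) passes entirely to Ualani.
Ulric's share ($265,500) is divided into 3 shares of $88,500: Xiulan, Florian, and Faisal each take $88,500.

Wendel: $531,000; Ualani: $531,000; Nuria: $265,500; Xiulan: $88,500; Florian: $88,500; Faisal: $88,500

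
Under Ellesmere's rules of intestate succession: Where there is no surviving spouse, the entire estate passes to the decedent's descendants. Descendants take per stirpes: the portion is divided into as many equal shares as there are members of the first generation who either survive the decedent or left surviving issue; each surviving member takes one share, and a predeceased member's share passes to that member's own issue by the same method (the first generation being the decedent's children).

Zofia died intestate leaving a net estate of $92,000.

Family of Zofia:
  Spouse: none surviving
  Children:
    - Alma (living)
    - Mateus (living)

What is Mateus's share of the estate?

The entire $92,000 passes to the descendants.
That amount ($92,000) is divided into 2 shares of $46,000: Alma and Mateus each take $46,000.

Mateus receives $46,000.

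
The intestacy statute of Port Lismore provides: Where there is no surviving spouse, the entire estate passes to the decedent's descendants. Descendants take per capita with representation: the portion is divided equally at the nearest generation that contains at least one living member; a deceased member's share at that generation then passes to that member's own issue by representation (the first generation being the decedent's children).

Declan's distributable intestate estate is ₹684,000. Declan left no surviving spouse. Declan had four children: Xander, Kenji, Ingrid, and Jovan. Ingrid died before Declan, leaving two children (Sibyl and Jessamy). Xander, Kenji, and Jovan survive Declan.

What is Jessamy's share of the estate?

The entire ₹684,000 passes to the descendants.
That amount (₹684,000) is divided into 4 shares of ₹171,000: Xander, Kenji, and Jovan each take ₹171,000; Ingrid's ₹171,000 share passes to Ingrid's issue.
Ingrid's share (₹171,000) is divided into 2 shares of ₹85,500: Sibyl and Jessamy each take ₹85,500.

Jessamy receives ₹85,500.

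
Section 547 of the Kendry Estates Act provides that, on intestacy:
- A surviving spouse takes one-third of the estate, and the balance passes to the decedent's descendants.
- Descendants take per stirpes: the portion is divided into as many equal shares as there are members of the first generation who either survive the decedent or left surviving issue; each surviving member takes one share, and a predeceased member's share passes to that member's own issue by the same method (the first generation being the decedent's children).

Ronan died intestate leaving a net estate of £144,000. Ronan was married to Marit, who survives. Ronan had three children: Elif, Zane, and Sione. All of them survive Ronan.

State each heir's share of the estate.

Marit: £48,000; Elif: £32,000; Zane: £32,000; Sione: £32,000

Marit takes one-third of £144,000 = £48,000. The remaining £96,000 passes to the descendants.
The descendants' portion (£96,000) is divided into 3 shares of £32,000: Elif, Zane, and Sione each take £32,000.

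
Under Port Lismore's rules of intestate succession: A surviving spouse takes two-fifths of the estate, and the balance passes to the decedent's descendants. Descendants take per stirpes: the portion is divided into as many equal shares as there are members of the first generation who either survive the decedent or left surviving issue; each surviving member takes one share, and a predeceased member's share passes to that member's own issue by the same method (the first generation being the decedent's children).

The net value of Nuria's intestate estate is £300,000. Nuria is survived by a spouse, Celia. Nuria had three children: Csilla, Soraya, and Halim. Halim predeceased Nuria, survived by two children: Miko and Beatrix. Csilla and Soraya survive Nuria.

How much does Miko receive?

Miko receives £30,000.

Celia takes two-fifths of £300,000 = £120,000. The remaining £180,000 passes to the descendants.
The descendants' portion (£180,000) is divided into 3 shares of £60,000: Csilla and Soraya each take £60,000; Halim's £60,000 share passes to Halim's issue.
Halim's share (£60,000) is divided into 2 shares of £30,000: Miko and Beatrix each take £30,000.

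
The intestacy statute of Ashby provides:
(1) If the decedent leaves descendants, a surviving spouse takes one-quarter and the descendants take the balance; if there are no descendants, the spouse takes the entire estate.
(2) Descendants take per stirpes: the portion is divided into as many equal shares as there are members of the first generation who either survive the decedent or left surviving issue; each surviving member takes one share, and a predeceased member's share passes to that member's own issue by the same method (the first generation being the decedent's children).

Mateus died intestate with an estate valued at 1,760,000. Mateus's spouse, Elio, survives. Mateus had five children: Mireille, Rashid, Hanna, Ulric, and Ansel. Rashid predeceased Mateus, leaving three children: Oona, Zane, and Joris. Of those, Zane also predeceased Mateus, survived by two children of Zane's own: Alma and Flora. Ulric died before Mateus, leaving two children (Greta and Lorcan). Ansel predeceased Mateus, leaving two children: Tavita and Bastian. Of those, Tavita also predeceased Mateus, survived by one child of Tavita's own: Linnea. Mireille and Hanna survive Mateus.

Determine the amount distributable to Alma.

Elio takes one-quarter of 1,760,000 = 440,000. The remaining 1,320,000 passes to the descendants.
The descendants' portion (1,320,000) is divided into 5 shares of 264,000: Mireille and Hanna each take 264,000; Rashid's 264,000 share passes to Rashid's issue; Ulric's 264,000 share passes to Ulric's issue; Ansel's 264,000 share passes to Ansel's issue.
Rashid's share (264,000) is divided into 3 shares of 88,000: Oona and Joris each take 88,000; Zane's 88,000 share passes to Zane's issue.
Zane's share (88,000) is divided into 2 shares of 44,000: Alma and Flora each take 44,000.
Ulric's share (264,000) is divided into 2 shares of 132,000: Greta and Lorcan each take 132,000.
Ansel's share (264,000) is divided into 2 shares of 132,000: Bastian takes 132,000; Tavita's 132,000 share passes to Tavita's issue.
Tavita's share (132,000) passes entirely to Linnea.

Alma receives 44,000.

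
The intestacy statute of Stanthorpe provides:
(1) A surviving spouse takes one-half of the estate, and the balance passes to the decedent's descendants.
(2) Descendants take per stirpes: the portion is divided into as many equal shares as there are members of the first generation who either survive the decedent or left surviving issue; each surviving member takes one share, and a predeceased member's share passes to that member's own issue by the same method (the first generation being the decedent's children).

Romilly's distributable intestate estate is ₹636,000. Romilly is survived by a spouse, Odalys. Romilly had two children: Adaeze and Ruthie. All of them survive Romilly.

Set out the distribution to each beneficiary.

Odalys takes one-half of ₹636,000 = ₹318,000. The remaining ₹318,000 passes to the descendants.
The descendants' portion (₹318,000) is divided into 2 shares of ₹159,000: Adaeze and Ruthie each take ₹159,000.

Odalys: ₹318,000; Adaeze: ₹159,000; Ruthie: ₹159,000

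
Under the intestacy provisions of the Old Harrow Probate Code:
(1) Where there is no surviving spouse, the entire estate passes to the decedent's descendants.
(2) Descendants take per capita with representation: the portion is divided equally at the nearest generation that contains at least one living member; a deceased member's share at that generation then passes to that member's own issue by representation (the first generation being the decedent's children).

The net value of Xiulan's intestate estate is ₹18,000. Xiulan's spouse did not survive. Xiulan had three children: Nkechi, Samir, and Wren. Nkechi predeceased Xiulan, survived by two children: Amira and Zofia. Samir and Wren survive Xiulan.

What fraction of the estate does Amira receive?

Amira receives 1/6 of the estate.

The entire ₹18,000 passes to the descendants.
That amount (₹18,000) is divided into 3 shares of ₹6,000: Samir and Wren each take ₹6,000; Nkechi's ₹6,000 share passes to Nkechi's issue.
Nkechi's share (₹6,000) is divided into 2 shares of ₹3,000: Amira and Zofia each take ₹3,000.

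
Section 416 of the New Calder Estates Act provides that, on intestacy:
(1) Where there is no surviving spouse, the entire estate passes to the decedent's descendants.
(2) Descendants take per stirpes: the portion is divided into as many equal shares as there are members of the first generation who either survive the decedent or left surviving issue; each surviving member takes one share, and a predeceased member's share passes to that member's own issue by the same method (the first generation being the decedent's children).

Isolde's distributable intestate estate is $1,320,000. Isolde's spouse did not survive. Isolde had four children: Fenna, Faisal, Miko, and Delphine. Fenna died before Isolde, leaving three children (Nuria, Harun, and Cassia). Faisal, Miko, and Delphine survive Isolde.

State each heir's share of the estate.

Nuria: $110,000; Harun: $110,000; Cassia: $110,000; Faisal: $330,000; Miko: $330,000; Delphine: $330,000

The entire $1,320,000 passes to the descendants.
That amount ($1,320,000) is divided into 4 shares of $330,000: Faisal, Miko, and Delphine each take $330,000; Fenna's $330,000 share passes to Fenna's issue.
Fenna's share ($330,000) is divided into 3 shares of $110,000: Nuria, Harun, and Cassia each take $110,000.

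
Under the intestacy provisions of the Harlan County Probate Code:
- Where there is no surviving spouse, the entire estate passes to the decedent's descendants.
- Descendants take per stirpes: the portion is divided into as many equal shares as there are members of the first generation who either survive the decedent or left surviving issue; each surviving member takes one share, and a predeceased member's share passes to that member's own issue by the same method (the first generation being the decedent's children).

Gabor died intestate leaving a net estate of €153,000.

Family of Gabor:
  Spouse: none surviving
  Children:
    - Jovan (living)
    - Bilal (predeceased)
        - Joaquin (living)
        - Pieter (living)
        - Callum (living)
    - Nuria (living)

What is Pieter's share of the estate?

Pieter receives €17,000.

The entire €153,000 passes to the descendants.
That amount (€153,000) is divided into 3 shares of €51,000: Jovan and Nuria each take €51,000; Bilal's €51,000 share passes to Bilal's issue.
Bilal's share (€51,000) is divided into 3 shares of €17,000: Joaquin, Pieter, and Callum each take €17,000.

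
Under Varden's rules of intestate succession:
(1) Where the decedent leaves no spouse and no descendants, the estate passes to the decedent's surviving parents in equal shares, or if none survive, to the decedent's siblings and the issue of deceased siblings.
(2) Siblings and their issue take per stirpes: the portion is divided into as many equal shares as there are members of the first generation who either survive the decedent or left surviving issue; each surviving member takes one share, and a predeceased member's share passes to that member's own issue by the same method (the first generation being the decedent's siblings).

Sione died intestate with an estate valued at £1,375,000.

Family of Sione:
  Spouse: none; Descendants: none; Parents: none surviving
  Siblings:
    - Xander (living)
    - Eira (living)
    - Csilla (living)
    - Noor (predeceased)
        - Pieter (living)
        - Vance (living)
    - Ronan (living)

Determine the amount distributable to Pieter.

The entire £1,375,000 passes to the siblings and their issue.
That amount (£1,375,000) is divided into 5 shares of £275,000: Xander, Eira, Csilla, and Ronan each take £275,000; Noor's £275,000 share passes to Noor's issue.
Noor's share (£275,000) is divided into 2 shares of £137,500: Pieter and Vance each take £137,500.

Pieter receives £137,500.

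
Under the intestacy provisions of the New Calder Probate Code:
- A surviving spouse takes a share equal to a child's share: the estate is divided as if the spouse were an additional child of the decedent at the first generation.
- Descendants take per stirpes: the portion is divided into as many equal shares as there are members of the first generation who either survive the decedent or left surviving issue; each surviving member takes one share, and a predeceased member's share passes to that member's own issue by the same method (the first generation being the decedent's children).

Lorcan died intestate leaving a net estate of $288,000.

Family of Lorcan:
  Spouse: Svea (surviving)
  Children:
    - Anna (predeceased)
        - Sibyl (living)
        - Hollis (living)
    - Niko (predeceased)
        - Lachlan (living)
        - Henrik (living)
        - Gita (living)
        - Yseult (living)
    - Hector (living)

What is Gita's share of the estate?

The spouse counts as an additional share at the children's level, so there are 4 primary shares of $72,000. Svea takes one such share ($72,000).
The children's combined portion ($216,000) is divided into 3 shares of $72,000: Hector takes $72,000; Anna's $72,000 share passes to Anna's issue; Niko's $72,000 share passes to Niko's issue.
Anna's share ($72,000) is divided into 2 shares of $36,000: Sibyl and Hollis each take $36,000.
Niko's share ($72,000) is divided into 4 shares of $18,000: Lachlan, Henrik, Gita, and Yseult each take $18,000.

Gita receives $18,000.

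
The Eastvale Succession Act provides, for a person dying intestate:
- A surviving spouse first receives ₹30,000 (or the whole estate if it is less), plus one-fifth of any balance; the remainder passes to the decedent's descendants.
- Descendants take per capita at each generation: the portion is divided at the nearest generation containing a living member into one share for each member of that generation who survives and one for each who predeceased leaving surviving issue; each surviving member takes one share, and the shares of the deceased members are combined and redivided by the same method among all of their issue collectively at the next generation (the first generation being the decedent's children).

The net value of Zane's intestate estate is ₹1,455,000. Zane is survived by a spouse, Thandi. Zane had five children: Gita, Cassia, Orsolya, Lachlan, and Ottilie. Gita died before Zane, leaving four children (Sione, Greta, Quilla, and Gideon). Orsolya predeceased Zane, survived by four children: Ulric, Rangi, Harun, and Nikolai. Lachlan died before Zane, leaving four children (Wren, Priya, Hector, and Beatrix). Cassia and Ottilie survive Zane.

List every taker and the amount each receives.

Thandi first takes ₹30,000, leaving a balance of ₹1,425,000. Thandi then takes one-fifth of the balance (₹285,000), for a total of ₹315,000. The remaining ₹1,140,000 passes to the descendants.
The descendants' portion (₹1,140,000) is divided at the children's generation into 5 shares of ₹228,000. Cassia and Ottilie each take ₹228,000. The 3 shares of the deceased (Gita, Orsolya, and Lachlan) are combined into a pool of ₹684,000.
That pool (₹684,000) is divided at the grandchildren's generation equally among Sione, Greta, Quilla, Gideon, Ulric, Rangi, Harun, Nikolai, Wren, Priya, Hector, and Beatrix: ₹57,000 each.

Thandi: ₹315,000; Sione: ₹57,000; Greta: ₹57,000; Quilla: ₹57,000; Gideon: ₹57,000; Cassia: ₹228,000; Ulric: ₹57,000; Rangi: ₹57,000; Harun: ₹57,000; Nikolai: ₹57,000; Wren: ₹57,000; Priya: ₹57,000; Hector: ₹57,000; Beatrix: ₹57,000; Ottilie: ₹228,000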